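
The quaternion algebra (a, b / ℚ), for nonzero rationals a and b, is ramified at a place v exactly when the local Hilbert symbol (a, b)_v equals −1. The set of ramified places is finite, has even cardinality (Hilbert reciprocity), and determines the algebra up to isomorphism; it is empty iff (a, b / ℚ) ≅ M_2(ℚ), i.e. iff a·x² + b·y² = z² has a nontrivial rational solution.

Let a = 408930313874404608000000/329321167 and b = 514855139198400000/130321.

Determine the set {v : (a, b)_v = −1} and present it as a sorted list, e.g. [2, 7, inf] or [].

[]

(a, b) ≡ (91, 2310) mod (ℚ^×)²; places V = {2, 3, 5, 7, 11, 13, 19, 29, ∞}.
(a,b)_13: α=3, u≡11; β=2, v≡10 (mod 13); (11|13)=-1, (10|13)=+1; sign (−1)^0·-1^2·+1^3 = +1.
(a,b)_∞: sgn(91)=+, sgn(2310)=+, so +1.
(a,b)_29: α=2, u≡16; β=2, v≡12 (mod 29); (16|29)=+1, (12|29)=-1; sign (−1)^0·+1^2·-1^2 = +1.
(a,b)_11: α=4, u≡1; β=3, v≡1 (mod 11); (1|11)=+1, (1|11)=+1; sign (−1)^0·+1^3·+1^4 = +1.
(a,b)_2: α=14, β=9; u≡3, v≡3 (mod 8); ε(u)ε(v)=1·1, αω(v)=14·1, βω(u)=9·1; sum ≡ 0  ⇒  +1.
(a,b)_19: α=-6, u≡14; β=-4, v≡7 (mod 19); (14|19)=-1, (7|19)=+1; sign (−1)^0·-1^-4·+1^-6 = +1.
(a,b)_5: α=6, u≡1; β=5, v≡3 (mod 5); (1|5)=+1, (3|5)=-1; sign (−1)^0·+1^5·-1^6 = +1.
(a,b)_3: α=10, u≡1; β=5, v≡2 (mod 3); (1|3)=+1, (2|3)=-1; sign (−1)^0·+1^5·-1^10 = +1.
(a,b)_7: α=-1, u≡6; β=1, v≡4 (mod 7); (6|7)=-1, (4|7)=+1; sign (−1)^1·-1^1·+1^-1 = +1.
Every local symbol is +1, so the conic 91·x² + 2310·y² = z² has ℚ_v-points for all v and hence a ℚ-point; (a, b / ℚ) ≅ M_2(ℚ).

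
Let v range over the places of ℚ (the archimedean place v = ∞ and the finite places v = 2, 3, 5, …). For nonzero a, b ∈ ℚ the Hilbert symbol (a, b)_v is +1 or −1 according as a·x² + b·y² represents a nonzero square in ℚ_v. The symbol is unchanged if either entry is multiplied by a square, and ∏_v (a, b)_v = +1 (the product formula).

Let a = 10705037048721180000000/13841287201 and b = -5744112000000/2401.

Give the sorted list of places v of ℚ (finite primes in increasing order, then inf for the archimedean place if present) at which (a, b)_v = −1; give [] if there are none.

[3, 5, 23, 43]

Mod squares: a ≡ 7095, b ≡ -2967. Check v ∈ {∞, 2, 3, 5, 7, 11, 23, 43}.
v=23: a=23^4·(≡7), b=23^1·(≡1) mod 23; (7|23)=-1, (1|23)=+1; (−1)^{4·1·11}·(-1)^1·(+1)^4 = -1.
v=3: a=3^7·(≡1), b=3^1·(≡1) mod 3; (1|3)=+1, (1|3)=+1; (−1)^{7·1·1}·(+1)^1·(+1)^7 = -1.
v=∞: 7095 > 0 and -2967 < 0  ⇒  (a,b)_∞ = +1.
v=5: a=5^7·(≡4), b=5^6·(≡2) mod 5; (4|5)=+1, (2|5)=-1; (−1)^{7·6·2}·(+1)^6·(-1)^7 = -1.
v=2: v_2(a)=8, v_2(b)=10; units ≡ 7, 1 (mod 8); ε·ε+αω+βω = 1·0+8·0+10·0 ≡ 0  ⇒  (a,b)_2 = +1.
v=11: a=11^1·(≡8), b=11^2·(≡5) mod 11; (8|11)=-1, (5|11)=+1; (−1)^{1·2·5}·(-1)^2·(+1)^1 = +1.
v=43: a=43^3·(≡11), b=43^1·(≡1) mod 43; (11|43)=+1, (1|43)=+1; (−1)^{3·1·21}·(+1)^1·(+1)^3 = -1.
v=7: a=7^-12·(≡4), b=7^-4·(≡4) mod 7; (4|7)=+1, (4|7)=+1; (−1)^{-12·-4·3}·(+1)^-4·(+1)^-12 = +1.
|Ram(7095, -2967)| = 4, even; anisotropic at {3, 5, 23, 43}.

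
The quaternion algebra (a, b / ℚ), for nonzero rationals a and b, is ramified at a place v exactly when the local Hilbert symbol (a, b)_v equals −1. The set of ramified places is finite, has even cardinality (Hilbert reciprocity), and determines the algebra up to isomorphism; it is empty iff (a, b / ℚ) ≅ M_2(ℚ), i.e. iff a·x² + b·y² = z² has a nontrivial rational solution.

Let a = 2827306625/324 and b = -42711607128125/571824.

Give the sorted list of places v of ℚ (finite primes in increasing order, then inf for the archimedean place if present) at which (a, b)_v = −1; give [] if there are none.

[5, 23]

(a, b) ≡ (1265, -55) mod (ℚ^×)²; places V = {2, 3, 5, 11, 13, 17, 19, 23, ∞}.
(a,b)_19: α=0, u≡16; β=-2, v≡3 (mod 19); (16|19)=+1, (3|19)=-1; sign (−1)^0·+1^-2·-1^0 = +1.
(a,b)_3: α=-4, u≡2; β=-2, v≡2 (mod 3); (2|3)=-1, (2|3)=-1; sign (−1)^0·-1^-2·-1^-4 = +1.
(a,b)_5: α=3, u≡2; β=5, v≡1 (mod 5); (2|5)=-1, (1|5)=+1; sign (−1)^0·-1^5·+1^3 = -1.
(a,b)_17: α=0, u≡7; β=2, v≡16 (mod 17); (7|17)=-1, (16|17)=+1; sign (−1)^0·-1^2·+1^0 = +1.
(a,b)_∞: sgn(1265)=+, sgn(-55)=−, so +1.
(a,b)_11: α=1, u≡1; β=-1, v≡6 (mod 11); (1|11)=+1, (6|11)=-1; sign (−1)^1·+1^-1·-1^1 = +1.
(a,b)_2: α=-2, β=-4; u≡1, v≡1 (mod 8); ε(u)ε(v)=0·0, αω(v)=-2·0, βω(u)=-4·0; sum ≡ 0  ⇒  +1.
(a,b)_23: α=3, u≡3; β=4, v≡5 (mod 23); (3|23)=+1, (5|23)=-1; sign (−1)^0·+1^4·-1^3 = -1.
(a,b)_13: α=2, u≡10; β=2, v≡12 (mod 13); (10|13)=+1, (12|13)=+1; sign (−1)^0·+1^2·+1^2 = +1.
|Ram(1265, -55)| = 2, even; anisotropic at {5, 23}.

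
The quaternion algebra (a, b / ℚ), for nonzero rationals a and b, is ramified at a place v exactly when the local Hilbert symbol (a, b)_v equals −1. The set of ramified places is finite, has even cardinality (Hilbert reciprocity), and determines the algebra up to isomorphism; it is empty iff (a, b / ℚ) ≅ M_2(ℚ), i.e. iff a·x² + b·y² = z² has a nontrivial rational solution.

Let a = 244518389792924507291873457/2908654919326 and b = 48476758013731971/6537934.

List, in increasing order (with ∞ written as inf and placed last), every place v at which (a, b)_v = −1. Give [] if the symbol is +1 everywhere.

[2, 31, 37, 47]

Mod squares: a ≡ 1002478, b ≡ 16718746. Check v ∈ {∞, 2, 3, 7, 11, 13, 17, 19, 23, 29, 31, 37, 47}.
v=47: a=47^2·(≡11), b=47^1·(≡20) mod 47; (11|47)=-1, (20|47)=-1; (−1)^{2·1·23}·(-1)^1·(-1)^2 = -1.
v=3: a=3^6·(≡1), b=3^4·(≡1) mod 3; (1|3)=+1, (1|3)=+1; (−1)^{6·4·1}·(+1)^4·(+1)^6 = +1.
v=2: v_2(a)=-1, v_2(b)=-1; units ≡ 7, 5 (mod 8); ε·ε+αω+βω = 1·0+-1·1+-1·0 ≡ 1  ⇒  (a,b)_2 = -1.
v=29: a=29^-4·(≡16), b=29^-2·(≡21) mod 29; (16|29)=+1, (21|29)=-1; (−1)^{-4·-2·14}·(+1)^-2·(-1)^-4 = +1.
v=13: a=13^-2·(≡10), b=13^-2·(≡6) mod 13; (10|13)=+1, (6|13)=-1; (−1)^{-2·-2·6}·(+1)^-2·(-1)^-2 = +1.
v=11: a=11^6·(≡9), b=11^3·(≡4) mod 11; (9|11)=+1, (4|11)=+1; (−1)^{6·3·5}·(+1)^3·(+1)^6 = +1.
v=7: a=7^2·(≡4), b=7^2·(≡4) mod 7; (4|7)=+1, (4|7)=+1; (−1)^{2·2·3}·(+1)^2·(+1)^2 = +1.
v=19: a=19^1·(≡14), b=19^1·(≡11) mod 19; (14|19)=-1, (11|19)=+1; (−1)^{1·1·9}·(-1)^1·(+1)^1 = +1.
v=17: a=17^4·(≡3), b=17^2·(≡5) mod 17; (3|17)=-1, (5|17)=-1; (−1)^{4·2·8}·(-1)^2·(-1)^4 = +1.
v=∞: 1002478 > 0 and 16718746 > 0  ⇒  (a,b)_∞ = +1.
v=37: a=37^1·(≡3), b=37^1·(≡18) mod 37; (3|37)=+1, (18|37)=-1; (−1)^{1·1·18}·(+1)^1·(-1)^1 = -1.
v=31: a=31^3·(≡28), b=31^2·(≡23) mod 31; (28|31)=+1, (23|31)=-1; (−1)^{3·2·15}·(+1)^2·(-1)^3 = -1.
v=23: a=23^-3·(≡13), b=23^-1·(≡19) mod 23; (13|23)=+1, (19|23)=-1; (−1)^{-3·-1·11}·(+1)^-1·(-1)^-3 = +1.
(1002478, 16718746 / ℚ) ramifies at {2, 31, 37, 47}: a division algebra.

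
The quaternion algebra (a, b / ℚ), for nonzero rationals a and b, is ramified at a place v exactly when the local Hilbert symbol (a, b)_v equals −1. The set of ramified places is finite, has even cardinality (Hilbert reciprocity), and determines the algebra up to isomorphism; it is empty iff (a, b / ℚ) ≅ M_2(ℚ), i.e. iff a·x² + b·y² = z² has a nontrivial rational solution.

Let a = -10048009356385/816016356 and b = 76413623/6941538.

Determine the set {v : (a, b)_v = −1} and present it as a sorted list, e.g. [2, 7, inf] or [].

[2, 7, 11, 13]

(a, b) ≡ (-385, 286) mod (ℚ^×)²; places V = {2, 3, 5, 7, 11, 13, 17, 23, 43, ∞}.
(a,b)_23: α=-4, u≡8; β=-2, v≡20 (mod 23); (8|23)=+1, (20|23)=-1; sign (−1)^0·+1^-2·-1^-4 = +1.
(a,b)_17: α=4, u≡12; β=2, v≡7 (mod 17); (12|17)=-1, (7|17)=-1; sign (−1)^0·-1^2·-1^4 = +1.
(a,b)_11: α=1, u≡5; β=1, v≡5 (mod 11); (5|11)=+1, (5|11)=+1; sign (−1)^1·+1^1·+1^1 = -1.
(a,b)_5: α=1, u≡3; β=0, v≡1 (mod 5); (3|5)=-1, (1|5)=+1; sign (−1)^0·-1^0·+1^1 = +1.
(a,b)_43: α=2, u≡7; β=2, v≡18 (mod 43); (7|43)=-1, (18|43)=-1; sign (−1)^0·-1^2·-1^2 = +1.
(a,b)_3: α=-6, u≡2; β=-8, v≡1 (mod 3); (2|3)=-1, (1|3)=+1; sign (−1)^0·-1^-8·+1^-6 = +1.
(a,b)_2: α=-2, β=-1; u≡7, v≡7 (mod 8); ε(u)ε(v)=1·1, αω(v)=-2·0, βω(u)=-1·0; sum ≡ 1  ⇒  -1.
(a,b)_∞: sgn(-385)=−, sgn(286)=+, so +1.
(a,b)_13: α=2, u≡8; β=1, v≡10 (mod 13); (8|13)=-1, (10|13)=+1; sign (−1)^0·-1^1·+1^2 = -1.
(a,b)_7: α=1, u≡4; β=0, v≡3 (mod 7); (4|7)=+1, (3|7)=-1; sign (−1)^0·+1^0·-1^1 = -1.
Ram(-385, 286) = {2, 7, 11, 13}; no ℚ_2-point on the conic.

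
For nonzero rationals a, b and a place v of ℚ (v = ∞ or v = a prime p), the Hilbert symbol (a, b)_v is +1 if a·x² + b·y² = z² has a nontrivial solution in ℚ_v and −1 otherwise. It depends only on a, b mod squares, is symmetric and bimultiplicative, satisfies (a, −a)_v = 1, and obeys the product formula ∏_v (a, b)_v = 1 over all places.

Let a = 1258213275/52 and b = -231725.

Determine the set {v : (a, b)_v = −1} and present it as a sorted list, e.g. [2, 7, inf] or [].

[2, 23]

Mod squares: a ≡ 143, b ≡ -9269. Check v ∈ {∞, 2, 3, 5, 11, 13, 23, 31}.
v=∞: 143 > 0 and -9269 < 0  ⇒  (a,b)_∞ = +1.
v=3: a=3^2·(≡2), b=3^0·(≡1) mod 3; (2|3)=-1, (1|3)=+1; (−1)^{2·0·1}·(-1)^0·(+1)^2 = +1.
v=31: a=31^2·(≡1), b=31^1·(≡27) mod 31; (1|31)=+1, (27|31)=-1; (−1)^{2·1·15}·(+1)^1·(-1)^2 = +1.
v=11: a=11^1·(≡8), b=11^0·(≡1) mod 11; (8|11)=-1, (1|11)=+1; (−1)^{1·0·5}·(-1)^0·(+1)^1 = +1.
v=23: a=23^2·(≡19), b=23^1·(≡22) mod 23; (19|23)=-1, (22|23)=-1; (−1)^{2·1·11}·(-1)^1·(-1)^2 = -1.
v=2: v_2(a)=-2, v_2(b)=0; units ≡ 7, 3 (mod 8); ε·ε+αω+βω = 1·1+-2·1+0·0 ≡ 1  ⇒  (a,b)_2 = -1.
v=13: a=13^-1·(≡5), b=13^1·(≡11) mod 13; (5|13)=-1, (11|13)=-1; (−1)^{-1·1·6}·(-1)^1·(-1)^-1 = +1.
v=5: a=5^2·(≡3), b=5^2·(≡1) mod 5; (3|5)=-1, (1|5)=+1; (−1)^{2·2·2}·(-1)^2·(+1)^2 = +1.
|Ram(143, -9269)| = 2, even; anisotropic at {2, 23}.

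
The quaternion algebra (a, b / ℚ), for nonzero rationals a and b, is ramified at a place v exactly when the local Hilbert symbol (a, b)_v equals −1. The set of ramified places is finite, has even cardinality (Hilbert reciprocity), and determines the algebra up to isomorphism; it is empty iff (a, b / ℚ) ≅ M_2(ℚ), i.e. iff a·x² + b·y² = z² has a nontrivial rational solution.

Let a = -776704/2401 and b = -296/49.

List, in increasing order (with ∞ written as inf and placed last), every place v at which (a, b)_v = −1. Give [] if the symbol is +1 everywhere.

[2, inf]

(a, b) ≡ (-3034, -74) mod (ℚ^×)²; places V = {2, 7, 37, 41, ∞}.
(a,b)_∞: sgn(-3034)=−, sgn(-74)=−, so -1.
(a,b)_41: α=1, u≡32; β=0, v≡4 (mod 41); (32|41)=+1, (4|41)=+1; sign (−1)^0·+1^0·+1^1 = +1.
(a,b)_2: α=9, β=3; u≡3, v≡3 (mod 8); ε(u)ε(v)=1·1, αω(v)=9·1, βω(u)=3·1; sum ≡ 1  ⇒  -1.
(a,b)_37: α=1, u≡31; β=1, v≡24 (mod 37); (31|37)=-1, (24|37)=-1; sign (−1)^0·-1^1·-1^1 = +1.
(a,b)_7: α=-4, u≡2; β=-2, v≡5 (mod 7); (2|7)=+1, (5|7)=-1; sign (−1)^0·+1^-2·-1^-4 = +1.
Ram(-3034, -74) = {2, ∞}; no ℚ_2-point on the conic.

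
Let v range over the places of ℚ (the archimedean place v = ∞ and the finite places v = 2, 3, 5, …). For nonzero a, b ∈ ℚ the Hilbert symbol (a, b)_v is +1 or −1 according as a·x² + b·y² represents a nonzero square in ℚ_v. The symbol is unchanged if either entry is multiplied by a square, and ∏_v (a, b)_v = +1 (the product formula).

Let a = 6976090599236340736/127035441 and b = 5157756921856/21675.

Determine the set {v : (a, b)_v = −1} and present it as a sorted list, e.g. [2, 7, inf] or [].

Mod squares: a ≡ 19, b ≡ 462. Check v ∈ {∞, 2, 3, 5, 7, 11, 13, 17, 19, 43}.
v=∞: 19 > 0 and 462 > 0  ⇒  (a,b)_∞ = +1.
v=11: a=11^2·(≡8), b=11^1·(≡5) mod 11; (8|11)=-1, (5|11)=+1; (−1)^{2·1·5}·(-1)^1·(+1)^2 = -1.
v=7: a=7^4·(≡3), b=7^3·(≡5) mod 7; (3|7)=-1, (5|7)=-1; (−1)^{4·3·3}·(-1)^3·(-1)^4 = -1.
v=2: v_2(a)=10, v_2(b)=11; units ≡ 3, 7 (mod 8); ε·ε+αω+βω = 1·1+10·0+11·1 ≡ 0  ⇒  (a,b)_2 = +1.
v=13: a=13^-2·(≡8), b=13^0·(≡8) mod 13; (8|13)=-1, (8|13)=-1; (−1)^{-2·0·6}·(-1)^0·(-1)^-2 = +1.
v=43: a=43^4·(≡22), b=43^2·(≡37) mod 43; (22|43)=-1, (37|43)=-1; (−1)^{4·2·21}·(-1)^2·(-1)^4 = +1.
v=19: a=19^3·(≡17), b=19^2·(≡9) mod 19; (17|19)=+1, (9|19)=+1; (−1)^{3·2·9}·(+1)^2·(+1)^3 = +1.
v=17: a=17^-4·(≡2), b=17^-2·(≡11) mod 17; (2|17)=+1, (11|17)=-1; (−1)^{-4·-2·8}·(+1)^-2·(-1)^-4 = +1.
v=5: a=5^0·(≡1), b=5^-2·(≡3) mod 5; (1|5)=+1, (3|5)=-1; (−1)^{0·-2·2}·(+1)^-2·(-1)^0 = +1.
v=3: a=3^-2·(≡1), b=3^-1·(≡1) mod 3; (1|3)=+1, (1|3)=+1; (−1)^{-2·-1·1}·(+1)^-1·(+1)^-2 = +1.
Ram(19, 462) = {7, 11}; no ℚ_7-point on the conic.

[7, 11]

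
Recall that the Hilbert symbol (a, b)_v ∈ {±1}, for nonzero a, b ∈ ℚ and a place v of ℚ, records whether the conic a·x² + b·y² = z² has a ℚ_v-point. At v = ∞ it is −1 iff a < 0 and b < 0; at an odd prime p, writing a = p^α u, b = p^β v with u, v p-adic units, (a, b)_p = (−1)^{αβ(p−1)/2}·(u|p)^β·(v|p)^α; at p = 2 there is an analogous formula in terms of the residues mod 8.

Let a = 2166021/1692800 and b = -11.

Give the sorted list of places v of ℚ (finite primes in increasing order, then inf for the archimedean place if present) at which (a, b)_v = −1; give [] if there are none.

[2, 11, 13, 17]

(a, b) ≡ (442, -11) mod (ℚ^×)²; places V = {2, 3, 5, 11, 13, 17, 23, ∞}.
(a,b)_23: α=-2, u≡14; β=0, v≡12 (mod 23); (14|23)=-1, (12|23)=+1; sign (−1)^0·-1^0·+1^-2 = +1.
(a,b)_∞: sgn(442)=+, sgn(-11)=−, so +1.
(a,b)_17: α=1, u≡4; β=0, v≡6 (mod 17); (4|17)=+1, (6|17)=-1; sign (−1)^0·+1^0·-1^1 = -1.
(a,b)_3: α=4, u≡1; β=0, v≡1 (mod 3); (1|3)=+1, (1|3)=+1; sign (−1)^0·+1^0·+1^4 = +1.
(a,b)_13: α=1, u≡7; β=0, v≡2 (mod 13); (7|13)=-1, (2|13)=-1; sign (−1)^0·-1^0·-1^1 = -1.
(a,b)_11: α=2, u≡7; β=1, v≡10 (mod 11); (7|11)=-1, (10|11)=-1; sign (−1)^0·-1^1·-1^2 = -1.
(a,b)_2: α=-7, β=0; u≡5, v≡5 (mod 8); ε(u)ε(v)=0·0, αω(v)=-7·1, βω(u)=0·1; sum ≡ 1  ⇒  -1.
(a,b)_5: α=-2, u≡3; β=0, v≡4 (mod 5); (3|5)=-1, (4|5)=+1; sign (−1)^0·-1^0·+1^-2 = +1.
(442, -11 / ℚ) ramifies at {2, 11, 13, 17}: a division algebra.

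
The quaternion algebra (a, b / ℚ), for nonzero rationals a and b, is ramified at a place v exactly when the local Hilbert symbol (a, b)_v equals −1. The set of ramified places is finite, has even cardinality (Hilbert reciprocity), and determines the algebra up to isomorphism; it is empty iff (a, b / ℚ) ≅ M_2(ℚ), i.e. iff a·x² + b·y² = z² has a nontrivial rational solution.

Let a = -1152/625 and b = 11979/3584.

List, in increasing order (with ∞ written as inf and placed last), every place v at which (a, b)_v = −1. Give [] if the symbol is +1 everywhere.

[2, 7]

Mod squares: a ≡ -2, b ≡ 154. Check v ∈ {∞, 2, 3, 5, 7, 11}.
v=2: v_2(a)=7, v_2(b)=-9; units ≡ 7, 5 (mod 8); ε·ε+αω+βω = 1·0+7·1+-9·0 ≡ 1  ⇒  (a,b)_2 = -1.
v=3: a=3^2·(≡1), b=3^2·(≡1) mod 3; (1|3)=+1, (1|3)=+1; (−1)^{2·2·1}·(+1)^2·(+1)^2 = +1.
v=5: a=5^-4·(≡3), b=5^0·(≡1) mod 5; (3|5)=-1, (1|5)=+1; (−1)^{-4·0·2}·(-1)^0·(+1)^-4 = +1.
v=∞: -2 < 0 and 154 > 0  ⇒  (a,b)_∞ = +1.
v=7: a=7^0·(≡5), b=7^-1·(≡2) mod 7; (5|7)=-1, (2|7)=+1; (−1)^{0·-1·3}·(-1)^-1·(+1)^0 = -1.
v=11: a=11^0·(≡4), b=11^3·(≡1) mod 11; (4|11)=+1, (1|11)=+1; (−1)^{0·3·5}·(+1)^3·(+1)^0 = +1.
Ram(-2, 154) = {2, 7}; no ℚ_2-point on the conic.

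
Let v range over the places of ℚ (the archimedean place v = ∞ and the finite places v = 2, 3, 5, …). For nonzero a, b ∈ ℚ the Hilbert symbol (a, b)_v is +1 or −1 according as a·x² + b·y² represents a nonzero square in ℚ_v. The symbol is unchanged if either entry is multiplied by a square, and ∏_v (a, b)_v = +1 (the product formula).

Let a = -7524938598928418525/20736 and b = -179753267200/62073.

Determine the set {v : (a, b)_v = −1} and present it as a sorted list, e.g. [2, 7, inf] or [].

[17, inf]

Mod squares: a ≡ -221, b ≡ -592059. Check v ∈ {∞, 2, 3, 5, 11, 13, 17, 19, 47}.
v=17: a=17^5·(≡4), b=17^1·(≡7) mod 17; (4|17)=+1, (7|17)=-1; (−1)^{5·1·8}·(+1)^1·(-1)^5 = -1.
v=2: v_2(a)=-8, v_2(b)=12; units ≡ 3, 5 (mod 8); ε·ε+αω+βω = 1·0+-8·1+12·1 ≡ 0  ⇒  (a,b)_2 = +1.
v=∞: -221 < 0 and -592059 < 0  ⇒  (a,b)_∞ = -1.
v=5: a=5^2·(≡4), b=5^2·(≡4) mod 5; (4|5)=+1, (4|5)=+1; (−1)^{2·2·2}·(+1)^2·(+1)^2 = +1.
v=11: a=11^2·(≡8), b=11^-2·(≡3) mod 11; (8|11)=-1, (3|11)=+1; (−1)^{2·-2·5}·(-1)^-2·(+1)^2 = +1.
v=13: a=13^3·(≡3), b=13^3·(≡10) mod 13; (3|13)=+1, (10|13)=+1; (−1)^{3·3·6}·(+1)^3·(+1)^3 = +1.
v=3: a=3^-4·(≡1), b=3^-3·(≡2) mod 3; (1|3)=+1, (2|3)=-1; (−1)^{-4·-3·1}·(+1)^-3·(-1)^-4 = +1.
v=47: a=47^2·(≡2), b=47^1·(≡35) mod 47; (2|47)=+1, (35|47)=-1; (−1)^{2·1·23}·(+1)^1·(-1)^2 = +1.
v=19: a=19^2·(≡6), b=19^-1·(≡13) mod 19; (6|19)=+1, (13|19)=-1; (−1)^{2·-1·9}·(+1)^-1·(-1)^2 = +1.
|Ram(-221, -592059)| = 2, even; anisotropic at {17, ∞}.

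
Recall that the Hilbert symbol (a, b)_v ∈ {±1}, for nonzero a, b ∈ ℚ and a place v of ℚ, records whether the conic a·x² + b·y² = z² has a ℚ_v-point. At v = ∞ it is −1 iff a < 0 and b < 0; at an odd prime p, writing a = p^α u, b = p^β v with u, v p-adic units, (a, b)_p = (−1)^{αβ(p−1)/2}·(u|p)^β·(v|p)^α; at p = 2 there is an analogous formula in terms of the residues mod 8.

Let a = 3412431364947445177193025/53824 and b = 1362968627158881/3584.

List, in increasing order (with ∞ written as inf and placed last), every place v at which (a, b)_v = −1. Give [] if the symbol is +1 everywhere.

Mod squares: a ≡ 1961, b ≡ 169694. Check v ∈ {∞, 2, 3, 5, 7, 13, 17, 19, 23, 29, 31, 37, 53}.
v=37: a=37^3·(≡28), b=37^2·(≡12) mod 37; (28|37)=+1, (12|37)=+1; (−1)^{3·2·18}·(+1)^2·(+1)^3 = +1.
v=5: a=5^2·(≡4), b=5^0·(≡4) mod 5; (4|5)=+1, (4|5)=+1; (−1)^{2·0·2}·(+1)^0·(+1)^2 = +1.
v=29: a=29^-2·(≡11), b=29^0·(≡11) mod 29; (11|29)=-1, (11|29)=-1; (−1)^{-2·0·14}·(-1)^0·(-1)^-2 = +1.
v=2: v_2(a)=-6, v_2(b)=-9; units ≡ 1, 7 (mod 8); ε·ε+αω+βω = 0·1+-6·0+-9·0 ≡ 0  ⇒  (a,b)_2 = +1.
v=23: a=23^2·(≡4), b=23^1·(≡6) mod 23; (4|23)=+1, (6|23)=+1; (−1)^{2·1·11}·(+1)^1·(+1)^2 = +1.
v=19: a=19^0·(≡6), b=19^2·(≡6) mod 19; (6|19)=+1, (6|19)=+1; (−1)^{0·2·9}·(+1)^2·(+1)^0 = +1.
v=3: a=3^6·(≡2), b=3^4·(≡2) mod 3; (2|3)=-1, (2|3)=-1; (−1)^{6·4·1}·(-1)^4·(-1)^6 = +1.
v=31: a=31^2·(≡25), b=31^1·(≡16) mod 31; (25|31)=+1, (16|31)=+1; (−1)^{2·1·15}·(+1)^1·(+1)^2 = +1.
v=17: a=17^2·(≡11), b=17^1·(≡12) mod 17; (11|17)=-1, (12|17)=-1; (−1)^{2·1·8}·(-1)^1·(-1)^2 = -1.
v=13: a=13^2·(≡11), b=13^0·(≡6) mod 13; (11|13)=-1, (6|13)=-1; (−1)^{2·0·6}·(-1)^0·(-1)^2 = +1.
v=7: a=7^0·(≡1), b=7^-1·(≡1) mod 7; (1|7)=+1, (1|7)=+1; (−1)^{0·-1·3}·(+1)^-1·(+1)^0 = +1.
v=∞: 1961 > 0 and 169694 > 0  ⇒  (a,b)_∞ = +1.
v=53: a=53^3·(≡36), b=53^2·(≡2) mod 53; (36|53)=+1, (2|53)=-1; (−1)^{3·2·26}·(+1)^2·(-1)^3 = -1.
Ram(1961, 169694) = {17, 53}; no ℚ_17-point on the conic.

[17, 53]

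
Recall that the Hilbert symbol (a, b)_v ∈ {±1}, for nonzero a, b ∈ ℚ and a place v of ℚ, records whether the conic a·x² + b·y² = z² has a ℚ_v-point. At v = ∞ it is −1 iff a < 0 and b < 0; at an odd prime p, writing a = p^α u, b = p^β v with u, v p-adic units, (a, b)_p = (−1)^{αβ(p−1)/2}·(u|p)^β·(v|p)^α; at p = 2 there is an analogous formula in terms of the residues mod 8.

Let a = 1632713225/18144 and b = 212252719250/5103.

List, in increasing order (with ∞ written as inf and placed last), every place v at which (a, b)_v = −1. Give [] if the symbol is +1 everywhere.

[2, 7]

(a, b) ≡ (2926, 190190) mod (ℚ^×)²; places V = {2, 3, 5, 7, 11, 13, 19, 43, ∞}.
(a,b)_5: α=2, u≡1; β=3, v≡3 (mod 5); (1|5)=+1, (3|5)=-1; sign (−1)^0·+1^3·-1^2 = +1.
(a,b)_13: α=2, u≡4; β=3, v≡5 (mod 13); (4|13)=+1, (5|13)=-1; sign (−1)^0·+1^3·-1^2 = +1.
(a,b)_11: α=1, u≡6; β=1, v≡5 (mod 11); (6|11)=-1, (5|11)=+1; sign (−1)^1·-1^1·+1^1 = +1.
(a,b)_7: α=-1, u≡5; β=-1, v≡5 (mod 7); (5|7)=-1, (5|7)=-1; sign (−1)^1·-1^-1·-1^-1 = -1.
(a,b)_3: α=-4, u≡1; β=-6, v≡2 (mod 3); (1|3)=+1, (2|3)=-1; sign (−1)^0·+1^-6·-1^-4 = +1.
(a,b)_2: α=-5, β=1; u≡7, v≡7 (mod 8); ε(u)ε(v)=1·1, αω(v)=-5·0, βω(u)=1·0; sum ≡ 1  ⇒  -1.
(a,b)_∞: sgn(2926)=+, sgn(190190)=+, so +1.
(a,b)_43: α=2, u≡33; β=2, v≡17 (mod 43); (33|43)=-1, (17|43)=+1; sign (−1)^0·-1^2·+1^2 = +1.
(a,b)_19: α=1, u≡13; β=1, v≡7 (mod 19); (13|19)=-1, (7|19)=+1; sign (−1)^1·-1^1·+1^1 = +1.
(2926, 190190 / ℚ) ramifies at {2, 7}: a division algebra.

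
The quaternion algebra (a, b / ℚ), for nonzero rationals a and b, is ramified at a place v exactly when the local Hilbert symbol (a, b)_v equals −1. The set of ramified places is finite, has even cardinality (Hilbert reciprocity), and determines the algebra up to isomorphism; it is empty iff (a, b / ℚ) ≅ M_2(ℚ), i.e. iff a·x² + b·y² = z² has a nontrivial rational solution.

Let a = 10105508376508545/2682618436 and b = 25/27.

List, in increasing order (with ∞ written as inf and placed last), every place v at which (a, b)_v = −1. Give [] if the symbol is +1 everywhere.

[5, 17]

(a, b) ≡ (21505, 3) mod (ℚ^×)²; places V = {2, 3, 5, 7, 11, 13, 17, 19, 23, 29, 31, 47, ∞}.
(a,b)_17: α=1, u≡7; β=0, v≡11 (mod 17); (7|17)=-1, (11|17)=-1; sign (−1)^0·-1^0·-1^1 = -1.
(a,b)_29: α=-2, u≡13; β=0, v≡2 (mod 29); (13|29)=+1, (2|29)=-1; sign (−1)^0·+1^0·-1^-2 = +1.
(a,b)_2: α=-2, β=0; u≡1, v≡3 (mod 8); ε(u)ε(v)=0·1, αω(v)=-2·1, βω(u)=0·0; sum ≡ 0  ⇒  +1.
(a,b)_11: α=1, u≡8; β=0, v≡5 (mod 11); (8|11)=-1, (5|11)=+1; sign (−1)^0·-1^0·+1^1 = +1.
(a,b)_19: α=-2, u≡9; β=0, v≡15 (mod 19); (9|19)=+1, (15|19)=-1; sign (−1)^0·+1^0·-1^-2 = +1.
(a,b)_13: α=2, u≡10; β=0, v≡12 (mod 13); (10|13)=+1, (12|13)=+1; sign (−1)^0·+1^0·+1^2 = +1.
(a,b)_23: α=1, u≡11; β=0, v≡12 (mod 23); (11|23)=-1, (12|23)=+1; sign (−1)^0·-1^0·+1^1 = +1.
(a,b)_47: α=-2, u≡35; β=0, v≡34 (mod 47); (35|47)=-1, (34|47)=+1; sign (−1)^0·-1^0·+1^-2 = +1.
(a,b)_3: α=10, u≡1; β=-3, v≡1 (mod 3); (1|3)=+1, (1|3)=+1; sign (−1)^0·+1^-3·+1^10 = +1.
(a,b)_7: α=2, u≡1; β=0, v≡3 (mod 7); (1|7)=+1, (3|7)=-1; sign (−1)^0·+1^0·-1^2 = +1.
(a,b)_∞: sgn(21505)=+, sgn(3)=+, so +1.
(a,b)_31: α=2, u≡12; β=0, v≡17 (mod 31); (12|31)=-1, (17|31)=-1; sign (−1)^0·-1^0·-1^2 = +1.
(a,b)_5: α=1, u≡4; β=2, v≡3 (mod 5); (4|5)=+1, (3|5)=-1; sign (−1)^0·+1^2·-1^1 = -1.
|Ram(21505, 3)| = 2, even; anisotropic at {5, 17}.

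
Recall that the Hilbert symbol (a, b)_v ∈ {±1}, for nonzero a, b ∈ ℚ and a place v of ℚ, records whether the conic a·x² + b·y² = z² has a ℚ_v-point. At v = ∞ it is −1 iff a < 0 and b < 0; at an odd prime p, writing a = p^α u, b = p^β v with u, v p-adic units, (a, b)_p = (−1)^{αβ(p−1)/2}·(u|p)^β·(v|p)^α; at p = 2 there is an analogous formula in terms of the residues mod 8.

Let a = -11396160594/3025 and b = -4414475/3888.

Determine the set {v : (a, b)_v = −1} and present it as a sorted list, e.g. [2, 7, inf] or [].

[2, 3, 13, 19, 53, inf]

Mod squares: a ≡ -25841634, b ≡ -1833. Check v ∈ {∞, 2, 3, 5, 7, 11, 13, 17, 19, 47, 53}.
v=11: a=11^-2·(≡2), b=11^0·(≡9) mod 11; (2|11)=-1, (9|11)=+1; (−1)^{-2·0·5}·(-1)^0·(+1)^-2 = +1.
v=47: a=47^1·(≡19), b=47^1·(≡34) mod 47; (19|47)=-1, (34|47)=+1; (−1)^{1·1·23}·(-1)^1·(+1)^1 = +1.
v=13: a=13^1·(≡3), b=13^1·(≡11) mod 13; (3|13)=+1, (11|13)=-1; (−1)^{1·1·6}·(+1)^1·(-1)^1 = -1.
v=7: a=7^3·(≡3), b=7^0·(≡4) mod 7; (3|7)=-1, (4|7)=+1; (−1)^{3·0·3}·(-1)^0·(+1)^3 = +1.
v=19: a=19^1·(≡10), b=19^0·(≡13) mod 19; (10|19)=-1, (13|19)=-1; (−1)^{1·0·9}·(-1)^0·(-1)^1 = -1.
v=2: v_2(a)=1, v_2(b)=-4; units ≡ 7, 7 (mod 8); ε·ε+αω+βω = 1·1+1·0+-4·0 ≡ 1  ⇒  (a,b)_2 = -1.
v=∞: -25841634 < 0 and -1833 < 0  ⇒  (a,b)_∞ = -1.
v=5: a=5^-2·(≡1), b=5^2·(≡2) mod 5; (1|5)=+1, (2|5)=-1; (−1)^{-2·2·2}·(+1)^2·(-1)^-2 = +1.
v=17: a=17^0·(≡15), b=17^2·(≡12) mod 17; (15|17)=+1, (12|17)=-1; (−1)^{0·2·8}·(+1)^2·(-1)^0 = +1.
v=3: a=3^3·(≡1), b=3^-5·(≡1) mod 3; (1|3)=+1, (1|3)=+1; (−1)^{3·-5·1}·(+1)^-5·(+1)^3 = -1.
v=53: a=53^1·(≡14), b=53^0·(≡14) mod 53; (14|53)=-1, (14|53)=-1; (−1)^{1·0·26}·(-1)^0·(-1)^1 = -1.
|Ram(-25841634, -1833)| = 6, even; anisotropic at {2, 3, 13, 19, 53, ∞}.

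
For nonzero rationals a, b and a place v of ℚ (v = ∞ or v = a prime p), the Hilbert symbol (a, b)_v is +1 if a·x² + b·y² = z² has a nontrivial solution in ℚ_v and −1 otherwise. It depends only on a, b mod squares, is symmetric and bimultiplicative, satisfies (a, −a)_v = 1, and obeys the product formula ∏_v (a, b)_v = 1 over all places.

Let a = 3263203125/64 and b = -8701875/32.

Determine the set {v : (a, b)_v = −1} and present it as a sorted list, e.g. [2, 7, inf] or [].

Mod squares: a ≡ 23205, b ≡ -3094. Check v ∈ {∞, 2, 3, 5, 7, 13, 17}.
v=5: a=5^7·(≡1), b=5^4·(≡1) mod 5; (1|5)=+1, (1|5)=+1; (−1)^{7·4·2}·(+1)^4·(+1)^7 = +1.
v=7: a=7^1·(≡1), b=7^1·(≡3) mod 7; (1|7)=+1, (3|7)=-1; (−1)^{1·1·3}·(+1)^1·(-1)^1 = +1.
v=17: a=17^1·(≡3), b=17^1·(≡11) mod 17; (3|17)=-1, (11|17)=-1; (−1)^{1·1·8}·(-1)^1·(-1)^1 = +1.
v=3: a=3^3·(≡1), b=3^2·(≡2) mod 3; (1|3)=+1, (2|3)=-1; (−1)^{3·2·1}·(+1)^2·(-1)^3 = -1.
v=∞: 23205 > 0 and -3094 < 0  ⇒  (a,b)_∞ = +1.
v=2: v_2(a)=-6, v_2(b)=-5; units ≡ 5, 5 (mod 8); ε·ε+αω+βω = 0·0+-6·1+-5·1 ≡ 1  ⇒  (a,b)_2 = -1.
v=13: a=13^1·(≡10), b=13^1·(≡10) mod 13; (10|13)=+1, (10|13)=+1; (−1)^{1·1·6}·(+1)^1·(+1)^1 = +1.
(23205, -3094 / ℚ) ramifies at {2, 3}: a division algebra.

[2, 3]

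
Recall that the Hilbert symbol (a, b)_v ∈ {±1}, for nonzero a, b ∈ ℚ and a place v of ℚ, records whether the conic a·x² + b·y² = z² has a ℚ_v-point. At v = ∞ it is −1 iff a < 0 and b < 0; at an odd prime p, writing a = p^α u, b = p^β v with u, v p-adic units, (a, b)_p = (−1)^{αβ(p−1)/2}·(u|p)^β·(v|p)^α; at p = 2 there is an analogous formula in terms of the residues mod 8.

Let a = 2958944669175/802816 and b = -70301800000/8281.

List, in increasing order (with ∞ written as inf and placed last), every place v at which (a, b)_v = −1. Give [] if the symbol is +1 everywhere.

[2, 3, 5, 11]

(a, b) ≡ (529023, -1757545) mod (ℚ^×)²; places V = {2, 3, 5, 7, 11, 13, 17, 23, 29, 31, 41, 43, ∞}.
(a,b)_13: α=0, u≡1; β=-2, v≡1 (mod 13); (1|13)=+1, (1|13)=+1; sign (−1)^0·+1^-2·+1^0 = +1.
(a,b)_3: α=1, u≡1; β=0, v≡2 (mod 3); (1|3)=+1, (2|3)=-1; sign (−1)^0·+1^0·-1^1 = -1.
(a,b)_5: α=2, u≡2; β=5, v≡4 (mod 5); (2|5)=-1, (4|5)=+1; sign (−1)^0·-1^5·+1^2 = -1.
(a,b)_29: α=0, u≡23; β=1, v≡1 (mod 29); (23|29)=+1, (1|29)=+1; sign (−1)^0·+1^1·+1^0 = +1.
(a,b)_31: α=0, u≡10; β=1, v≡10 (mod 31); (10|31)=+1, (10|31)=+1; sign (−1)^0·+1^1·+1^0 = +1.
(a,b)_43: α=2, u≡28; β=0, v≡32 (mod 43); (28|43)=-1, (32|43)=-1; sign (−1)^0·-1^0·-1^2 = +1.
(a,b)_41: α=1, u≡12; β=0, v≡32 (mod 41); (12|41)=-1, (32|41)=+1; sign (−1)^0·-1^0·+1^1 = +1.
(a,b)_11: α=3, u≡1; β=0, v≡7 (mod 11); (1|11)=+1, (7|11)=-1; sign (−1)^0·+1^0·-1^3 = -1.
(a,b)_17: α=1, u≡13; β=1, v≡4 (mod 17); (13|17)=+1, (4|17)=+1; sign (−1)^0·+1^1·+1^1 = +1.
(a,b)_23: α=1, u≡16; β=1, v≡19 (mod 23); (16|23)=+1, (19|23)=-1; sign (−1)^1·+1^1·-1^1 = +1.
(a,b)_7: α=-2, u≡3; β=-2, v≡2 (mod 7); (3|7)=-1, (2|7)=+1; sign (−1)^0·-1^-2·+1^-2 = +1.
(a,b)_2: α=-14, β=6; u≡7, v≡7 (mod 8); ε(u)ε(v)=1·1, αω(v)=-14·0, βω(u)=6·0; sum ≡ 1  ⇒  -1.
(a,b)_∞: sgn(529023)=+, sgn(-1757545)=−, so +1.
(529023, -1757545 / ℚ) ramifies at {2, 3, 5, 11}: a division algebra.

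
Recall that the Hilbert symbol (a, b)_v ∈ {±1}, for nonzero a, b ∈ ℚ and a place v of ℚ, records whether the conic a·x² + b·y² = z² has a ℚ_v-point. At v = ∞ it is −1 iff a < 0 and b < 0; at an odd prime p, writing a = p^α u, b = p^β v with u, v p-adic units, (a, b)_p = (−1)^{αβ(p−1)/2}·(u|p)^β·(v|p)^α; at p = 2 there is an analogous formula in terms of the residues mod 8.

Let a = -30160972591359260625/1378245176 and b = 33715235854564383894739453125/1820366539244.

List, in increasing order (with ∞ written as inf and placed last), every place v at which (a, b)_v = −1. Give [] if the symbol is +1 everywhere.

[3, 7, 13, 23]

(a, b) ≡ (-12558, 143) mod (ℚ^×)²; places V = {2, 3, 5, 7, 11, 13, 17, 23, 37, 41, ∞}.
(a,b)_7: α=-1, u≡3; β=2, v≡5 (mod 7); (3|7)=-1, (5|7)=-1; sign (−1)^0·-1^2·-1^-1 = -1.
(a,b)_11: α=-4, u≡9; β=-5, v≡2 (mod 11); (9|11)=+1, (2|11)=-1; sign (−1)^0·+1^-5·-1^-4 = +1.
(a,b)_41: α=-2, u≡26; β=-4, v≡31 (mod 41); (26|41)=-1, (31|41)=+1; sign (−1)^0·-1^-4·+1^-2 = +1.
(a,b)_∞: sgn(-12558)=−, sgn(143)=+, so +1.
(a,b)_3: α=3, u≡2; β=4, v≡2 (mod 3); (2|3)=-1, (2|3)=-1; sign (−1)^0·-1^4·-1^3 = -1.
(a,b)_5: α=4, u≡3; β=8, v≡2 (mod 5); (3|5)=-1, (2|5)=-1; sign (−1)^0·-1^8·-1^4 = +1.
(a,b)_37: α=2, u≡19; β=2, v≡6 (mod 37); (19|37)=-1, (6|37)=-1; sign (−1)^0·-1^2·-1^2 = +1.
(a,b)_23: α=3, u≡3; β=6, v≡17 (mod 23); (3|23)=+1, (17|23)=-1; sign (−1)^0·+1^6·-1^3 = -1.
(a,b)_17: α=2, u≡7; β=2, v≡11 (mod 17); (7|17)=-1, (11|17)=-1; sign (−1)^0·-1^2·-1^2 = +1.
(a,b)_2: α=-3, β=-2; u≡1, v≡7 (mod 8); ε(u)ε(v)=0·1, αω(v)=-3·0, βω(u)=-2·0; sum ≡ 0  ⇒  +1.
(a,b)_13: α=5, u≡10; β=5, v≡8 (mod 13); (10|13)=+1, (8|13)=-1; sign (−1)^0·+1^5·-1^5 = -1.
(-12558, 143 / ℚ) ramifies at {3, 7, 13, 23}: a division algebra.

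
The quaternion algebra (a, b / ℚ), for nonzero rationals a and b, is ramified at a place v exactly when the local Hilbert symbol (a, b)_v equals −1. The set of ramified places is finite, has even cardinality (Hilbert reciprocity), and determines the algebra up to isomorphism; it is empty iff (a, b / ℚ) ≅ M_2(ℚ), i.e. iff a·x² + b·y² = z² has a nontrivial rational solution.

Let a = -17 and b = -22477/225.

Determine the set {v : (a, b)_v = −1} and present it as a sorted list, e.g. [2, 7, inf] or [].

[2, 17, 19, inf]

Mod squares: a ≡ -17, b ≡ -133. Check v ∈ {∞, 2, 3, 5, 7, 13, 17, 19}.
v=2: v_2(a)=0, v_2(b)=0; units ≡ 7, 3 (mod 8); ε·ε+αω+βω = 1·1+0·1+0·0 ≡ 1  ⇒  (a,b)_2 = -1.
v=13: a=13^0·(≡9), b=13^2·(≡9) mod 13; (9|13)=+1, (9|13)=+1; (−1)^{0·2·6}·(+1)^2·(+1)^0 = +1.
v=7: a=7^0·(≡4), b=7^1·(≡2) mod 7; (4|7)=+1, (2|7)=+1; (−1)^{0·1·3}·(+1)^1·(+1)^0 = +1.
v=3: a=3^0·(≡1), b=3^-2·(≡2) mod 3; (1|3)=+1, (2|3)=-1; (−1)^{0·-2·1}·(+1)^-2·(-1)^0 = +1.
v=19: a=19^0·(≡2), b=19^1·(≡8) mod 19; (2|19)=-1, (8|19)=-1; (−1)^{0·1·9}·(-1)^1·(-1)^0 = -1.
v=17: a=17^1·(≡16), b=17^0·(≡12) mod 17; (16|17)=+1, (12|17)=-1; (−1)^{1·0·8}·(+1)^0·(-1)^1 = -1.
v=5: a=5^0·(≡3), b=5^-2·(≡2) mod 5; (3|5)=-1, (2|5)=-1; (−1)^{0·-2·2}·(-1)^-2·(-1)^0 = +1.
v=∞: -17 < 0 and -133 < 0  ⇒  (a,b)_∞ = -1.
|Ram(-17, -133)| = 4, even; anisotropic at {2, 17, 19, ∞}.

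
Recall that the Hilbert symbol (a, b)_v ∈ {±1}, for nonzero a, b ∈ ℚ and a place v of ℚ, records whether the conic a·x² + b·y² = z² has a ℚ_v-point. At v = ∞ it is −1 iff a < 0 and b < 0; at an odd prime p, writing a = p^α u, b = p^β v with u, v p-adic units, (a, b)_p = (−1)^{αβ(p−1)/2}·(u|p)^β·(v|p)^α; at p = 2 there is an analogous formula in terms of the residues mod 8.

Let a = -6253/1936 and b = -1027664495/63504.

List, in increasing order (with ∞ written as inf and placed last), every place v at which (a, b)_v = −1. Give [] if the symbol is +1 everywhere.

(a, b) ≡ (-37, -95) mod (ℚ^×)²; places V = {2, 3, 5, 7, 11, 13, 19, 23, 37, ∞}.
(a,b)_5: α=0, u≡2; β=1, v≡4 (mod 5); (2|5)=-1, (4|5)=+1; sign (−1)^0·-1^1·+1^0 = -1.
(a,b)_23: α=0, u≡18; β=2, v≡17 (mod 23); (18|23)=+1, (17|23)=-1; sign (−1)^0·+1^2·-1^0 = +1.
(a,b)_2: α=-4, β=-4; u≡3, v≡1 (mod 8); ε(u)ε(v)=1·0, αω(v)=-4·0, βω(u)=-4·1; sum ≡ 0  ⇒  +1.
(a,b)_7: α=0, u≡3; β=-2, v≡3 (mod 7); (3|7)=-1, (3|7)=-1; sign (−1)^0·-1^-2·-1^0 = +1.
(a,b)_19: α=0, u≡1; β=1, v≡3 (mod 19); (1|19)=+1, (3|19)=-1; sign (−1)^0·+1^1·-1^0 = +1.
(a,b)_11: α=-2, u≡10; β=2, v≡5 (mod 11); (10|11)=-1, (5|11)=+1; sign (−1)^0·-1^2·+1^-2 = +1.
(a,b)_∞: sgn(-37)=−, sgn(-95)=−, so -1.
(a,b)_37: α=1, u≡26; β=0, v≡9 (mod 37); (26|37)=+1, (9|37)=+1; sign (−1)^0·+1^0·+1^1 = +1.
(a,b)_13: α=2, u≡11; β=2, v≡1 (mod 13); (11|13)=-1, (1|13)=+1; sign (−1)^0·-1^2·+1^2 = +1.
(a,b)_3: α=0, u≡2; β=-4, v≡1 (mod 3); (2|3)=-1, (1|3)=+1; sign (−1)^0·-1^-4·+1^0 = +1.
(-37, -95 / ℚ) ramifies at {5, ∞}: a division algebra.

[5, inf]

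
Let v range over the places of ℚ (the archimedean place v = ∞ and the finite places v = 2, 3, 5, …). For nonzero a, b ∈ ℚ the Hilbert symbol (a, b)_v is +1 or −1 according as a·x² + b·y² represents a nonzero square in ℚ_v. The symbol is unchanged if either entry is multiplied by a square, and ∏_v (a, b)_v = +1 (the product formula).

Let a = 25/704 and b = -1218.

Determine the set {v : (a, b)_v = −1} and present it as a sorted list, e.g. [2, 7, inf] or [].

Mod squares: a ≡ 11, b ≡ -1218. Check v ∈ {∞, 2, 3, 5, 7, 11, 29}.
v=7: a=7^0·(≡1), b=7^1·(≡1) mod 7; (1|7)=+1, (1|7)=+1; (−1)^{0·1·3}·(+1)^1·(+1)^0 = +1.
v=29: a=29^0·(≡14), b=29^1·(≡16) mod 29; (14|29)=-1, (16|29)=+1; (−1)^{0·1·14}·(-1)^1·(+1)^0 = -1.
v=3: a=3^0·(≡2), b=3^1·(≡2) mod 3; (2|3)=-1, (2|3)=-1; (−1)^{0·1·1}·(-1)^1·(-1)^0 = -1.
v=2: v_2(a)=-6, v_2(b)=1; units ≡ 3, 7 (mod 8); ε·ε+αω+βω = 1·1+-6·0+1·1 ≡ 0  ⇒  (a,b)_2 = +1.
v=11: a=11^-1·(≡4), b=11^0·(≡3) mod 11; (4|11)=+1, (3|11)=+1; (−1)^{-1·0·5}·(+1)^0·(+1)^-1 = +1.
v=∞: 11 > 0 and -1218 < 0  ⇒  (a,b)_∞ = +1.
v=5: a=5^2·(≡4), b=5^0·(≡2) mod 5; (4|5)=+1, (2|5)=-1; (−1)^{2·0·2}·(+1)^0·(-1)^2 = +1.
(11, -1218 / ℚ) ramifies at {3, 29}: a division algebra.

[3, 29]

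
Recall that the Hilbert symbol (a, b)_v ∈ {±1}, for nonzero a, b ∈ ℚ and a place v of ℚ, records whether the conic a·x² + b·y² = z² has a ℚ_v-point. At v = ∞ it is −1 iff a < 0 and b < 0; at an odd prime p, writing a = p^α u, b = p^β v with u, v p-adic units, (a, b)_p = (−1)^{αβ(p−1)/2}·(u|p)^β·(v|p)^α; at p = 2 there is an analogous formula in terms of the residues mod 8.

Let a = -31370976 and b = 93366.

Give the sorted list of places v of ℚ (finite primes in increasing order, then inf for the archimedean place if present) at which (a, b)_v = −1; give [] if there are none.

[2, 7, 13, 19]

(a, b) ≡ (-494, 10374) mod (ℚ^×)²; places V = {2, 3, 7, 13, 19, ∞}.
(a,b)_19: α=1, u≡15; β=1, v≡12 (mod 19); (15|19)=-1, (12|19)=-1; sign (−1)^1·-1^1·-1^1 = -1.
(a,b)_∞: sgn(-494)=−, sgn(10374)=+, so +1.
(a,b)_3: α=4, u≡1; β=3, v≡2 (mod 3); (1|3)=+1, (2|3)=-1; sign (−1)^0·+1^3·-1^4 = +1.
(a,b)_13: α=1, u≡12; β=1, v≡6 (mod 13); (12|13)=+1, (6|13)=-1; sign (−1)^0·+1^1·-1^1 = -1.
(a,b)_7: α=2, u≡3; β=1, v≡3 (mod 7); (3|7)=-1, (3|7)=-1; sign (−1)^0·-1^1·-1^2 = -1.
(a,b)_2: α=5, β=1; u≡1, v≡3 (mod 8); ε(u)ε(v)=0·1, αω(v)=5·1, βω(u)=1·0; sum ≡ 1  ⇒  -1.
Ram(-494, 10374) = {2, 7, 13, 19}; no ℚ_2-point on the conic.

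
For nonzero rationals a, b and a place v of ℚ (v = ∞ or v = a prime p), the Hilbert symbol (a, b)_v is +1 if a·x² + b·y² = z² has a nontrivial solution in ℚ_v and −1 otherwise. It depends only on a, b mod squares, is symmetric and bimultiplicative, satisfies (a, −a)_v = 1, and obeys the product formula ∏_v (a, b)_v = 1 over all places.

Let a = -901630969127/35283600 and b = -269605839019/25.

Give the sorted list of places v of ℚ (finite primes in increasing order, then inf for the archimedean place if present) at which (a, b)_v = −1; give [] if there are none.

[11, 19, 43, inf]

(a, b) ≡ (-28823, -777139) mod (ℚ^×)²; places V = {2, 3, 5, 7, 11, 17, 19, 31, 37, 41, 43, 47, 53, ∞}.
(a,b)_53: α=0, u≡17; β=1, v≡45 (mod 53); (17|53)=+1, (45|53)=-1; sign (−1)^0·+1^1·-1^0 = +1.
(a,b)_19: α=1, u≡3; β=2, v≡14 (mod 19); (3|19)=-1, (14|19)=-1; sign (−1)^0·-1^2·-1^1 = -1.
(a,b)_5: α=-2, u≡2; β=-2, v≡1 (mod 5); (2|5)=-1, (1|5)=+1; sign (−1)^0·-1^-2·+1^-2 = +1.
(a,b)_3: α=-6, u≡1; β=0, v≡2 (mod 3); (1|3)=+1, (2|3)=-1; sign (−1)^0·+1^0·-1^-6 = +1.
(a,b)_17: α=2, u≡8; β=0, v≡4 (mod 17); (8|17)=+1, (4|17)=+1; sign (−1)^0·+1^0·+1^2 = +1.
(a,b)_11: α=-2, u≡2; β=1, v≡4 (mod 11); (2|11)=-1, (4|11)=+1; sign (−1)^0·-1^1·+1^-2 = -1.
(a,b)_47: α=2, u≡43; β=0, v≡9 (mod 47); (43|47)=-1, (9|47)=+1; sign (−1)^0·-1^0·+1^2 = +1.
(a,b)_43: α=0, u≡29; β=1, v≡5 (mod 43); (29|43)=-1, (5|43)=-1; sign (−1)^0·-1^1·-1^0 = -1.
(a,b)_∞: sgn(-28823)=−, sgn(-777139)=−, so -1.
(a,b)_41: α=1, u≡11; β=0, v≡21 (mod 41); (11|41)=-1, (21|41)=+1; sign (−1)^0·-1^0·+1^1 = +1.
(a,b)_7: α=2, u≡5; β=0, v≡2 (mod 7); (5|7)=-1, (2|7)=+1; sign (−1)^0·-1^0·+1^2 = +1.
(a,b)_37: α=1, u≡5; β=0, v≡21 (mod 37); (5|37)=-1, (21|37)=+1; sign (−1)^0·-1^0·+1^1 = +1.
(a,b)_2: α=-4, β=0; u≡1, v≡5 (mod 8); ε(u)ε(v)=0·0, αω(v)=-4·1, βω(u)=0·0; sum ≡ 0  ⇒  +1.
(a,b)_31: α=0, u≡8; β=3, v≡8 (mod 31); (8|31)=+1, (8|31)=+1; sign (−1)^0·+1^3·+1^0 = +1.
Ram(-28823, -777139) = {11, 19, 43, ∞}; no ℚ_11-point on the conic.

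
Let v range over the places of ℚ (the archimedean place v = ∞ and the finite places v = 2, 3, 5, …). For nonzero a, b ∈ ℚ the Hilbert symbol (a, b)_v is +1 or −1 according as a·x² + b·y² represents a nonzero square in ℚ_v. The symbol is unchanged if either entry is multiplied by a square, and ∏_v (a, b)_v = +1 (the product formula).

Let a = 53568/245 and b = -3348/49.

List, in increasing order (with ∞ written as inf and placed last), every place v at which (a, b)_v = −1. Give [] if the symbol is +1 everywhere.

[3, 5]

(a, b) ≡ (465, -93) mod (ℚ^×)²; places V = {2, 3, 5, 7, 31, ∞}.
(a,b)_∞: sgn(465)=+, sgn(-93)=−, so +1.
(a,b)_5: α=-1, u≡2; β=0, v≡3 (mod 5); (2|5)=-1, (3|5)=-1; sign (−1)^0·-1^0·-1^-1 = -1.
(a,b)_31: α=1, u≡13; β=1, v≡25 (mod 31); (13|31)=-1, (25|31)=+1; sign (−1)^1·-1^1·+1^1 = +1.
(a,b)_3: α=3, u≡2; β=3, v≡2 (mod 3); (2|3)=-1, (2|3)=-1; sign (−1)^1·-1^3·-1^3 = -1.
(a,b)_2: α=6, β=2; u≡1, v≡3 (mod 8); ε(u)ε(v)=0·1, αω(v)=6·1, βω(u)=2·0; sum ≡ 0  ⇒  +1.
(a,b)_7: α=-2, u≡5; β=-2, v≡5 (mod 7); (5|7)=-1, (5|7)=-1; sign (−1)^0·-1^-2·-1^-2 = +1.
Ram(465, -93) = {3, 5}; no ℚ_3-point on the conic.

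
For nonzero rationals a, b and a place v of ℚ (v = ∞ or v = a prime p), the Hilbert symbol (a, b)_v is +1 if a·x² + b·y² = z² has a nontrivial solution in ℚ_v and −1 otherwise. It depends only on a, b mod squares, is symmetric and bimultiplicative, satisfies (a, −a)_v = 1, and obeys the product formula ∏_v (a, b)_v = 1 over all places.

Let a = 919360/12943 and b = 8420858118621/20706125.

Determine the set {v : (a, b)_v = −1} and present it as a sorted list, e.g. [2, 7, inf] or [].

(a, b) ≡ (595, 1105) mod (ℚ^×)²; places V = {2, 3, 5, 7, 11, 13, 17, 23, 37, 41, 43, ∞}.
(a,b)_43: α=-2, u≡9; β=0, v≡3 (mod 43); (9|43)=+1, (3|43)=-1; sign (−1)^0·+1^0·-1^-2 = +1.
(a,b)_13: α=2, u≡4; β=1, v≡6 (mod 13); (4|13)=+1, (6|13)=-1; sign (−1)^0·+1^1·-1^2 = +1.
(a,b)_17: α=1, u≡9; β=1, v≡7 (mod 17); (9|17)=+1, (7|17)=-1; sign (−1)^0·+1^1·-1^1 = -1.
(a,b)_2: α=6, β=0; u≡3, v≡1 (mod 8); ε(u)ε(v)=1·0, αω(v)=6·0, βω(u)=0·1; sum ≡ 0  ⇒  +1.
(a,b)_3: α=0, u≡1; β=4, v≡1 (mod 3); (1|3)=+1, (1|3)=+1; sign (−1)^0·+1^4·+1^0 = +1.
(a,b)_23: α=0, u≡7; β=4, v≡2 (mod 23); (7|23)=-1, (2|23)=+1; sign (−1)^0·-1^4·+1^0 = +1.
(a,b)_11: α=0, u≡5; β=-2, v≡4 (mod 11); (5|11)=+1, (4|11)=+1; sign (−1)^0·+1^-2·+1^0 = +1.
(a,b)_37: α=0, u≡34; β=-2, v≡29 (mod 37); (34|37)=+1, (29|37)=-1; sign (−1)^0·+1^-2·-1^0 = +1.
(a,b)_7: α=-1, u≡1; β=0, v≡3 (mod 7); (1|7)=+1, (3|7)=-1; sign (−1)^0·+1^0·-1^-1 = -1.
(a,b)_41: α=0, u≡5; β=2, v≡4 (mod 41); (5|41)=+1, (4|41)=+1; sign (−1)^0·+1^2·+1^0 = +1.
(a,b)_5: α=1, u≡4; β=-3, v≡4 (mod 5); (4|5)=+1, (4|5)=+1; sign (−1)^0·+1^-3·+1^1 = +1.
(a,b)_∞: sgn(595)=+, sgn(1105)=+, so +1.
|Ram(595, 1105)| = 2, even; anisotropic at {7, 17}.

[7, 17]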